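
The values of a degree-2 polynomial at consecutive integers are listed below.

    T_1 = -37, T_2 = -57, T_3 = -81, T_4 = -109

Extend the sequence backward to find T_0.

-20, -24, -28
-4, -4
The second differences are constant at -4.
Work back: -20 + 4 = -16;  -37 + 16 = -21

-21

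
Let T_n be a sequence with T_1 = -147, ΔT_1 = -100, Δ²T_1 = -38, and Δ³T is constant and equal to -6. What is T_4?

Build the table forward from the leading diagonal:
Third differences: -6, -6, -6, -6
Second differences: -38, -44, -50, -56
First differences: -100, -138, -182, -232
T: -147, -247, -385, -567

-567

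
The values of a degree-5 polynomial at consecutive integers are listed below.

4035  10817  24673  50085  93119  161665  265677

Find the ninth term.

First differences: 6782, 13856, 25412, 43034, 68546, 104012
Second differences: 7074, 11556, 17622, 25512, 35466
Third differences: 4482, 6066, 7890, 9954
Fourth differences: 1584, 1824, 2064
Fifth differences: 240, 240
The fifth differences are constant (240).
2064 + 240 = 2304;  9954 + 2304 = 12258;  35466 + 12258 = 47724;  104012 + 47724 = 151736;  265677 + 151736 = 417413
2304 + 240 = 2544;  12258 + 2544 = 14802;  47724 + 14802 = 62526;  151736 + 62526 = 214262;  417413 + 214262 = 631675

631675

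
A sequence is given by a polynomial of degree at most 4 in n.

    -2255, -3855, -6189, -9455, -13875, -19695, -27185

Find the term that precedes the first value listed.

-1215

Δ: -1600, -2334, -3266, -4420, -5820, -7490
Δ²: -734, -932, -1154, -1400, -1670
Δ³: -198, -222, -246, -270
Δ⁴: -24, -24, -24
The fourth differences are constant at -24.
Work back: -198 + 24 = -174;  -734 + 174 = -560;  -1600 + 560 = -1040;  -2255 + 1040 = -1215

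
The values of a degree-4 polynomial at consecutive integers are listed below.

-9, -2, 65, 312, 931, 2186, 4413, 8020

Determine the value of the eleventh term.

First differences: 7 , 67 , 247 , 619 , 1255 , 2227 , 3607
Second differences: 60 , 180 , 372 , 636 , 972 , 1380
Third differences: 120 , 192 , 264 , 336 , 408
Fourth differences: 72 , 72 , 72 , 72
Constant fourth difference = 72, so extend:
408 + 72 = 480;  1380 + 480 = 1860;  3607 + 1860 = 5467;  8020 + 5467 = 13487
480 + 72 = 552;  1860 + 552 = 2412;  5467 + 2412 = 7879;  13487 + 7879 = 21366
552 + 72 = 624;  2412 + 624 = 3036;  7879 + 3036 = 10915;  21366 + 10915 = 32281

32281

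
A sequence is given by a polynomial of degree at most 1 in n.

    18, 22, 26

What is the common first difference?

Δ: 4, 4

4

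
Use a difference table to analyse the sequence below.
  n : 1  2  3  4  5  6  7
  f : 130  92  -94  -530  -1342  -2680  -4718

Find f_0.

First differences: -38  -186  -436  -812  -1338  -2038
Second differences: -148  -250  -376  -526  -700
Third differences: -102  -126  -150  -174
Fourth differences: -24  -24  -24
The fourth differences are constant at -24.
Work back: -102 + 24 = -78;  -148 + 78 = -70;  -38 + 70 = 32;  130 − 32 = 98

98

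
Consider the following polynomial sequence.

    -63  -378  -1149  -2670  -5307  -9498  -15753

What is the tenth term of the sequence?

-53082

Δ: -315, -771, -1521, -2637, -4191, -6255
Δ²: -456, -750, -1116, -1554, -2064
Δ³: -294, -366, -438, -510
Δ⁴: -72, -72, -72
Fourth differences constant at -72.
-510 − 72 = -582;  -2064 − 582 = -2646;  -6255 − 2646 = -8901;  -15753 − 8901 = -24654
-582 − 72 = -654;  -2646 − 654 = -3300;  -8901 − 3300 = -12201;  -24654 − 12201 = -36855
-654 − 72 = -726;  -3300 − 726 = -4026;  -12201 − 4026 = -16227;  -36855 − 16227 = -53082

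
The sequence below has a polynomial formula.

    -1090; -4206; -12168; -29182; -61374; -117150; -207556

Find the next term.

-346638

Δ: -3116, -7962, -17014, -32192, -55776, -90406
Δ²: -4846, -9052, -15178, -23584, -34630
Δ³: -4206, -6126, -8406, -11046
Δ⁴: -1920, -2280, -2640
Δ⁵: -360, -360
Fifth differences constant at -360.
-2640 − 360 = -3000;  -11046 − 3000 = -14046;  -34630 − 14046 = -48676;  -90406 − 48676 = -139082;  -207556 − 139082 = -346638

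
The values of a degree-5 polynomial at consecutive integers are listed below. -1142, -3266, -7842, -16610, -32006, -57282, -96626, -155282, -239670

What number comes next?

-2124  -4576  -8768  -15396  -25276  -39344  -58656  -84388
-2452  -4192  -6628  -9880  -14068  -19312  -25732
-1740  -2436  -3252  -4188  -5244  -6420
-696  -816  -936  -1056  -1176
-120  -120  -120  -120
Fifth differences constant at -120.
-1176 − 120 = -1296;  -6420 − 1296 = -7716;  -25732 − 7716 = -33448;  -84388 − 33448 = -117836;  -239670 − 117836 = -357506

-357506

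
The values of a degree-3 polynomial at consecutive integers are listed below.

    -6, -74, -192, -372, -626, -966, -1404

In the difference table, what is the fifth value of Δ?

-340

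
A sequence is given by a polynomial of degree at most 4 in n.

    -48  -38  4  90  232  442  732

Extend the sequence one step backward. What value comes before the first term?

Δ: 10  42  86  142  210  290
Δ²: 32  44  56  68  80
Δ³: 12  12  12  12
The third differences are constant at 12.
Work back: 32 − 12 = 20;  10 − 20 = -10;  -48 + 10 = -38

-38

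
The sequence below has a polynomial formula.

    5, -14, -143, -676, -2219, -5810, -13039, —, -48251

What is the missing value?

-26168

Using the first 7 terms:
-19  -129  -533  -1543  -3591  -7229
-110  -404  -1010  -2048  -3638
-294  -606  -1038  -1590
-312  -432  -552
-120  -120
Constant fifth difference = -120.
Extend forward: -552 − 120 = -672;  -1590 − 672 = -2262;  -3638 − 2262 = -5900;  -7229 − 5900 = -13129;  -13039 − 13129 = -26168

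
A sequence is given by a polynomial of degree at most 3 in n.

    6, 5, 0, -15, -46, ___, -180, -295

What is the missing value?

-99

Using the first 5 terms:
Δ: -1  -5  -15  -31
Δ²: -4  -10  -16
Δ³: -6  -6
Constant third difference = -6.
Extend forward: -16 − 6 = -22;  -31 − 22 = -53;  -46 − 53 = -99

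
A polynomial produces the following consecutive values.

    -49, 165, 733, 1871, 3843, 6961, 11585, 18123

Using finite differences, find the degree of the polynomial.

4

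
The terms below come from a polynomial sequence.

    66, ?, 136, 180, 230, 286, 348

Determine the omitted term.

Using the last 5 terms:
D1: 44  50  56  62
D2: 6  6  6
Constant second difference = 6.
Extend backward: 44 − 6 = 38;  136 − 38 = 98

98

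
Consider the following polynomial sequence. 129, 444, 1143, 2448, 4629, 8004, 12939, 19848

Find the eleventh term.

57279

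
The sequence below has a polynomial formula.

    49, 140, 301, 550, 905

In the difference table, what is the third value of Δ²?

First differences: 91, 161, 249, 355
Second differences: 70, 88, 106
Third differences: 18, 18

106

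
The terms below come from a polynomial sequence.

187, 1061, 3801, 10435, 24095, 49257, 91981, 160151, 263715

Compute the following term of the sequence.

414925

Δ: 874 , 2740 , 6634 , 13660 , 25162 , 42724 , 68170 , 103564
Δ²: 1866 , 3894 , 7026 , 11502 , 17562 , 25446 , 35394
Δ³: 2028 , 3132 , 4476 , 6060 , 7884 , 9948
Δ⁴: 1104 , 1344 , 1584 , 1824 , 2064
Δ⁵: 240 , 240 , 240 , 240
Fifth differences constant at 240.
2064 + 240 = 2304;  9948 + 2304 = 12252;  35394 + 12252 = 47646;  103564 + 47646 = 151210;  263715 + 151210 = 414925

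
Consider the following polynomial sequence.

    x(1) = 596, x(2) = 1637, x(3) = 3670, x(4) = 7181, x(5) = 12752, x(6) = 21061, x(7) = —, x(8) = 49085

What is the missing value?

Using the first 6 terms:
Δ: 1041  2033  3511  5571  8309
Δ²: 992  1478  2060  2738
Δ³: 486  582  678
Δ⁴: 96  96
Constant fourth difference = 96.
Extend forward: 678 + 96 = 774;  2738 + 774 = 3512;  8309 + 3512 = 11821;  21061 + 11821 = 32882

32882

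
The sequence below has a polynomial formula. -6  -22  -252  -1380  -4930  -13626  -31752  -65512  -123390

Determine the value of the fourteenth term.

-1276450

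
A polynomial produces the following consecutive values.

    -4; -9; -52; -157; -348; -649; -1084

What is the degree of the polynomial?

3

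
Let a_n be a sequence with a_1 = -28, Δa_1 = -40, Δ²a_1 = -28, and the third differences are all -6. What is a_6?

-568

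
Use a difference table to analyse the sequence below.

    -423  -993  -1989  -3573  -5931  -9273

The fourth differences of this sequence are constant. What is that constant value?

D1: -570, -996, -1584, -2358, -3342
D2: -426, -588, -774, -984
D3: -162, -186, -210
D4: -24, -24

-24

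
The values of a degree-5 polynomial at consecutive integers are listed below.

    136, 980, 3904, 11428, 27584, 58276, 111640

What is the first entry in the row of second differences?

2080

First differences: 844, 2924, 7524, 16156, 30692, 53364
Second differences: 2080, 4600, 8632, 14536, 22672
Third differences: 2520, 4032, 5904, 8136
Fourth differences: 1512, 1872, 2232
Fifth differences: 360, 360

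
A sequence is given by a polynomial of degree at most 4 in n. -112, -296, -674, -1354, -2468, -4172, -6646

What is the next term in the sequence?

-184, -378, -680, -1114, -1704, -2474
-194, -302, -434, -590, -770
-108, -132, -156, -180
-24, -24, -24
Constant fourth difference = -24, so extend:
-180 − 24 = -204;  -770 − 204 = -974;  -2474 − 974 = -3448;  -6646 − 3448 = -10094

-10094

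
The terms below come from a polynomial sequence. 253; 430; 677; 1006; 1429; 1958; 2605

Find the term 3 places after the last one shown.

5374

177, 247, 329, 423, 529, 647
70, 82, 94, 106, 118
12, 12, 12, 12
Third differences constant at 12.
118 + 12 = 130;  647 + 130 = 777;  2605 + 777 = 3382
130 + 12 = 142;  777 + 142 = 919;  3382 + 919 = 4301
142 + 12 = 154;  919 + 154 = 1073;  4301 + 1073 = 5374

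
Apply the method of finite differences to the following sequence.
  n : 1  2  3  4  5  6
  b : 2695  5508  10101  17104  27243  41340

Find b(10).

157108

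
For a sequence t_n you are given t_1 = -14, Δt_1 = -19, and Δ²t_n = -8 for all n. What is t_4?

Build the table forward from the leading diagonal:
Δ²: -8  -8  -8  -8
Δ: -19  -27  -35  -43
t: -14  -33  -60  -95

-95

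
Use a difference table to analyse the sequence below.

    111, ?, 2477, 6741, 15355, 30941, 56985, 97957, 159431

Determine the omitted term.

685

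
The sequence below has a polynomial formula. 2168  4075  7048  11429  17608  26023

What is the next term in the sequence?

D1: 1907, 2973, 4381, 6179, 8415
D2: 1066, 1408, 1798, 2236
D3: 342, 390, 438
D4: 48, 48
The fourth differences are constant (48).
438 + 48 = 486;  2236 + 486 = 2722;  8415 + 2722 = 11137;  26023 + 11137 = 37160

37160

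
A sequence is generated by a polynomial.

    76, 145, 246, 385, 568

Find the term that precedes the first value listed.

69  101  139  183
32  38  44
6  6
The third differences are constant at 6.
Work back: 32 − 6 = 26;  69 − 26 = 43;  76 − 43 = 33

33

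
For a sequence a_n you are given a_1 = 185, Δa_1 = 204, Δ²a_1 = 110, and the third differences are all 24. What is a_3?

703

Build the table forward from the leading diagonal:
Δ³: 24, 24, 24
Δ²: 110, 134, 158
Δ: 204, 314, 448
a: 185, 389, 703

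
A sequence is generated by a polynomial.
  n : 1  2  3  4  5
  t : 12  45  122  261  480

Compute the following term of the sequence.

797

First differences: 33 , 77 , 139 , 219
Second differences: 44 , 62 , 80
Third differences: 18 , 18
The third differences are constant (18).
80 + 18 = 98;  219 + 98 = 317;  480 + 317 = 797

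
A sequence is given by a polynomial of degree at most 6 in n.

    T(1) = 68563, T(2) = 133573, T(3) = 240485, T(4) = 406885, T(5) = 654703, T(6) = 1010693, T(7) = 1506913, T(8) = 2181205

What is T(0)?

31733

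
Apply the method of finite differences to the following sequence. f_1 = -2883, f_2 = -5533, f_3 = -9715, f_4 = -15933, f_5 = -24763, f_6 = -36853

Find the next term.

-52923

D1: -2650, -4182, -6218, -8830, -12090
D2: -1532, -2036, -2612, -3260
D3: -504, -576, -648
D4: -72, -72
The fourth differences are constant (-72).
-648 − 72 = -720;  -3260 − 720 = -3980;  -12090 − 3980 = -16070;  -36853 − 16070 = -52923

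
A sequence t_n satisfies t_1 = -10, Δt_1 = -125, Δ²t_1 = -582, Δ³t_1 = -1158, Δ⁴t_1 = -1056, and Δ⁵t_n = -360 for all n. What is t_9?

-176234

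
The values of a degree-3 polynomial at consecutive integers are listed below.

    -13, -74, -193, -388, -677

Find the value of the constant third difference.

-18

First differences: -61, -119, -195, -289
Second differences: -58, -76, -94
Third differences: -18, -18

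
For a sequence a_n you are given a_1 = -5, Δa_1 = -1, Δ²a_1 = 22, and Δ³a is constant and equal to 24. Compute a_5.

219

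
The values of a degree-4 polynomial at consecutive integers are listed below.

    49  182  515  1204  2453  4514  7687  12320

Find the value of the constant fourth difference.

48

D1: 133, 333, 689, 1249, 2061, 3173, 4633
D2: 200, 356, 560, 812, 1112, 1460
D3: 156, 204, 252, 300, 348
D4: 48, 48, 48, 48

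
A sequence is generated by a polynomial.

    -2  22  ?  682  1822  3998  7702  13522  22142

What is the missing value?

Using the last 6 terms:
1140  2176  3704  5820  8620
1036  1528  2116  2800
492  588  684
96  96
Constant fourth difference = 96.
Extend backward: 492 − 96 = 396;  1036 − 396 = 640;  1140 − 640 = 500;  682 − 500 = 182

182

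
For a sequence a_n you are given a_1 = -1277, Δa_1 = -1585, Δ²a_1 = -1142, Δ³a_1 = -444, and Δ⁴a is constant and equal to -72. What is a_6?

-25422

Build the table forward from the leading diagonal:
D4: -72  -72  -72  -72  -72  -72
D3: -444  -516  -588  -660  -732  -804
D2: -1142  -1586  -2102  -2690  -3350  -4082
D1: -1585  -2727  -4313  -6415  -9105  -12455
a: -1277  -2862  -5589  -9902  -16317  -25422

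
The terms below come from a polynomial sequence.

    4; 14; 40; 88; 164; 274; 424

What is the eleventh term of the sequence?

1544

D1: 10 , 26 , 48 , 76 , 110 , 150
D2: 16 , 22 , 28 , 34 , 40
D3: 6 , 6 , 6 , 6
Third differences constant at 6.
40 + 6 = 46;  150 + 46 = 196;  424 + 196 = 620
46 + 6 = 52;  196 + 52 = 248;  620 + 248 = 868
52 + 6 = 58;  248 + 58 = 306;  868 + 306 = 1174
58 + 6 = 64;  306 + 64 = 370;  1174 + 370 = 1544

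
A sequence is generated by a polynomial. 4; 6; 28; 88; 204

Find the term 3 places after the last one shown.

1068

Δ: 2 , 22 , 60 , 116
Δ²: 20 , 38 , 56
Δ³: 18 , 18
Third differences constant at 18.
56 + 18 = 74;  116 + 74 = 190;  204 + 190 = 394
74 + 18 = 92;  190 + 92 = 282;  394 + 282 = 676
92 + 18 = 110;  282 + 110 = 392;  676 + 392 = 1068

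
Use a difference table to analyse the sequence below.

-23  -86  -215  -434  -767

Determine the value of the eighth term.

-2690

Δ: -63, -129, -219, -333
Δ²: -66, -90, -114
Δ³: -24, -24
Third differences constant at -24.
-114 − 24 = -138;  -333 − 138 = -471;  -767 − 471 = -1238
-138 − 24 = -162;  -471 − 162 = -633;  -1238 − 633 = -1871
-162 − 24 = -186;  -633 − 186 = -819;  -1871 − 819 = -2690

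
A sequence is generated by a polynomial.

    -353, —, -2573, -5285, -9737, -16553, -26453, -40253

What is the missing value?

-1073

Using the last 6 terms:
D1: -2712  -4452  -6816  -9900  -13800
D2: -1740  -2364  -3084  -3900
D3: -624  -720  -816
D4: -96  -96
Constant fourth difference = -96.
Extend backward: -624 + 96 = -528;  -1740 + 528 = -1212;  -2712 + 1212 = -1500;  -2573 + 1500 = -1073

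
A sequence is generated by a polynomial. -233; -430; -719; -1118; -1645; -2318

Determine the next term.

-197  -289  -399  -527  -673
-92  -110  -128  -146
-18  -18  -18
The third differences are constant (-18).
-146 − 18 = -164;  -673 − 164 = -837;  -2318 − 837 = -3155

-3155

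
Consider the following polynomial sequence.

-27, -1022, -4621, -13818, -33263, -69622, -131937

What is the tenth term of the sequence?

-608238

-995, -3599, -9197, -19445, -36359, -62315
-2604, -5598, -10248, -16914, -25956
-2994, -4650, -6666, -9042
-1656, -2016, -2376
-360, -360
Fifth differences constant at -360.
-2376 − 360 = -2736;  -9042 − 2736 = -11778;  -25956 − 11778 = -37734;  -62315 − 37734 = -100049;  -131937 − 100049 = -231986
-2736 − 360 = -3096;  -11778 − 3096 = -14874;  -37734 − 14874 = -52608;  -100049 − 52608 = -152657;  -231986 − 152657 = -384643
-3096 − 360 = -3456;  -14874 − 3456 = -18330;  -52608 − 18330 = -70938;  -152657 − 70938 = -223595;  -384643 − 223595 = -608238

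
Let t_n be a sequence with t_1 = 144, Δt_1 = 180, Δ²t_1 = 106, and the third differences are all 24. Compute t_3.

610

Build the table forward from the leading diagonal:
Δ³: 24  24  24
Δ²: 106  130  154
Δ: 180  286  416
t: 144  324  610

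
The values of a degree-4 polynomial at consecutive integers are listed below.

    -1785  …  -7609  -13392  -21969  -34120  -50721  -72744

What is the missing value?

Using the last 6 terms:
First differences: -5783  -8577  -12151  -16601  -22023
Second differences: -2794  -3574  -4450  -5422
Third differences: -780  -876  -972
Fourth differences: -96  -96
Constant fourth difference = -96.
Extend backward: -780 + 96 = -684;  -2794 + 684 = -2110;  -5783 + 2110 = -3673;  -7609 + 3673 = -3936

-3936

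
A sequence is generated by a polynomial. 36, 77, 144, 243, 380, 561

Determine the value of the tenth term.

41, 67, 99, 137, 181
26, 32, 38, 44
6, 6, 6
The third differences are constant (6).
44 + 6 = 50;  181 + 50 = 231;  561 + 231 = 792
50 + 6 = 56;  231 + 56 = 287;  792 + 287 = 1079
56 + 6 = 62;  287 + 62 = 349;  1079 + 349 = 1428
62 + 6 = 68;  349 + 68 = 417;  1428 + 417 = 1845

1845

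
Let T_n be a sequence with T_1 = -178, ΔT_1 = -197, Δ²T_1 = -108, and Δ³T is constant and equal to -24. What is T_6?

Build the table forward from the leading diagonal:
Δ³: -24, -24, -24, -24, -24, -24
Δ²: -108, -132, -156, -180, -204, -228
Δ: -197, -305, -437, -593, -773, -977
T: -178, -375, -680, -1117, -1710, -2483

-2483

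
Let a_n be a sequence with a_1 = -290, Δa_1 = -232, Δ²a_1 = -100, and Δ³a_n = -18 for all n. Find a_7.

Build the table forward from the leading diagonal:
Δ³: -18  -18  -18  -18  -18  -18  -18
Δ²: -100  -118  -136  -154  -172  -190  -208
Δ: -232  -332  -450  -586  -740  -912  -1102
a: -290  -522  -854  -1304  -1890  -2630  -3542

-3542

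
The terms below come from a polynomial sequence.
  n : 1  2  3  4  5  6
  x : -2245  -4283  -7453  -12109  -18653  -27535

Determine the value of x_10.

Δ: -2038, -3170, -4656, -6544, -8882
Δ²: -1132, -1486, -1888, -2338
Δ³: -354, -402, -450
Δ⁴: -48, -48
The fourth differences are constant (-48).
-450 − 48 = -498;  -2338 − 498 = -2836;  -8882 − 2836 = -11718;  -27535 − 11718 = -39253
-498 − 48 = -546;  -2836 − 546 = -3382;  -11718 − 3382 = -15100;  -39253 − 15100 = -54353
-546 − 48 = -594;  -3382 − 594 = -3976;  -15100 − 3976 = -19076;  -54353 − 19076 = -73429
-594 − 48 = -642;  -3976 − 642 = -4618;  -19076 − 4618 = -23694;  -73429 − 23694 = -97123

-97123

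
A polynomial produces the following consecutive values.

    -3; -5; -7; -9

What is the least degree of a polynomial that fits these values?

-2, -2, -2
The first differences are constant, so the polynomial has degree 1.

1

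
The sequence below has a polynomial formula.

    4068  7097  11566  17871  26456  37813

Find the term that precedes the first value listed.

D1: 3029, 4469, 6305, 8585, 11357
D2: 1440, 1836, 2280, 2772
D3: 396, 444, 492
D4: 48, 48
The fourth differences are constant at 48.
Work back: 396 − 48 = 348;  1440 − 348 = 1092;  3029 − 1092 = 1937;  4068 − 1937 = 2131

2131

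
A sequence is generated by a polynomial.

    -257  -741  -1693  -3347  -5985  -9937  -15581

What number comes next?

-23343

-484, -952, -1654, -2638, -3952, -5644
-468, -702, -984, -1314, -1692
-234, -282, -330, -378
-48, -48, -48
The fourth differences are constant (-48).
-378 − 48 = -426;  -1692 − 426 = -2118;  -5644 − 2118 = -7762;  -15581 − 7762 = -23343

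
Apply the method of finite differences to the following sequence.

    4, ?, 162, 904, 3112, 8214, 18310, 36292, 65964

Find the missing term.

10

Using the last 7 terms:
D1: 742, 2208, 5102, 10096, 17982, 29672
D2: 1466, 2894, 4994, 7886, 11690
D3: 1428, 2100, 2892, 3804
D4: 672, 792, 912
D5: 120, 120
Constant fifth difference = 120.
Extend backward: 672 − 120 = 552;  1428 − 552 = 876;  1466 − 876 = 590;  742 − 590 = 152;  162 − 152 = 10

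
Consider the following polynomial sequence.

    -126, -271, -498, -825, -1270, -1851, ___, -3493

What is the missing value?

Using the first 6 terms:
First differences: -145  -227  -327  -445  -581
Second differences: -82  -100  -118  -136
Third differences: -18  -18  -18
Constant third difference = -18.
Extend forward: -136 − 18 = -154;  -581 − 154 = -735;  -1851 − 735 = -2586

-2586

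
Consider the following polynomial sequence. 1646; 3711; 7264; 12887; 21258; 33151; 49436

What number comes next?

Δ: 2065 , 3553 , 5623 , 8371 , 11893 , 16285
Δ²: 1488 , 2070 , 2748 , 3522 , 4392
Δ³: 582 , 678 , 774 , 870
Δ⁴: 96 , 96 , 96
Constant fourth difference = 96, so extend:
870 + 96 = 966;  4392 + 966 = 5358;  16285 + 5358 = 21643;  49436 + 21643 = 71079

71079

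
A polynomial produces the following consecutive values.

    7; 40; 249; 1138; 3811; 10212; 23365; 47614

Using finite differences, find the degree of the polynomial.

D1: 33, 209, 889, 2673, 6401, 13153, 24249
D2: 176, 680, 1784, 3728, 6752, 11096
D3: 504, 1104, 1944, 3024, 4344
D4: 600, 840, 1080, 1320
D5: 240, 240, 240
The fifth differences are constant, so the polynomial has degree 5.

5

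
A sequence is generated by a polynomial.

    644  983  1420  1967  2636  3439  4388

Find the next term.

First differences: 339, 437, 547, 669, 803, 949
Second differences: 98, 110, 122, 134, 146
Third differences: 12, 12, 12, 12
Constant third difference = 12, so extend:
146 + 12 = 158;  949 + 158 = 1107;  4388 + 1107 = 5495

5495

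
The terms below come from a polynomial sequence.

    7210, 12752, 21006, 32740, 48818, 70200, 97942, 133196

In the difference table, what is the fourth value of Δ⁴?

D1: 5542, 8254, 11734, 16078, 21382, 27742, 35254
D2: 2712, 3480, 4344, 5304, 6360, 7512
D3: 768, 864, 960, 1056, 1152
D4: 96, 96, 96, 96

96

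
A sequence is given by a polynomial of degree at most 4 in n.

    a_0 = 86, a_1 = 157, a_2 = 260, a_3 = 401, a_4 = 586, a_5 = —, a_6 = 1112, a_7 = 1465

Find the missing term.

Using the first 5 terms:
Δ: 71, 103, 141, 185
Δ²: 32, 38, 44
Δ³: 6, 6
Constant third difference = 6.
Extend forward: 44 + 6 = 50;  185 + 50 = 235;  586 + 235 = 821

821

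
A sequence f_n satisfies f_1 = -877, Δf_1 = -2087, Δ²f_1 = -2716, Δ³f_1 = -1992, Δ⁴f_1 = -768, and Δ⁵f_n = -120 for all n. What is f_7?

-106219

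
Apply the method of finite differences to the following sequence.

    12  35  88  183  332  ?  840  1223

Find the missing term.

Using the first 5 terms:
Δ: 23  53  95  149
Δ²: 30  42  54
Δ³: 12  12
Constant third difference = 12.
Extend forward: 54 + 12 = 66;  149 + 66 = 215;  332 + 215 = 547

547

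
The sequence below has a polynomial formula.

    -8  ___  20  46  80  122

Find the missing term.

2

Using the last 4 terms:
D1: 26, 34, 42
D2: 8, 8
Constant second difference = 8.
Extend backward: 26 − 8 = 18;  20 − 18 = 2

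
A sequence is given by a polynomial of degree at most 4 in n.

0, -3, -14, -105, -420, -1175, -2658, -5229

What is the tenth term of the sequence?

-3, -11, -91, -315, -755, -1483, -2571
-8, -80, -224, -440, -728, -1088
-72, -144, -216, -288, -360
-72, -72, -72, -72
The fourth differences are constant (-72).
-360 − 72 = -432;  -1088 − 432 = -1520;  -2571 − 1520 = -4091;  -5229 − 4091 = -9320
-432 − 72 = -504;  -1520 − 504 = -2024;  -4091 − 2024 = -6115;  -9320 − 6115 = -15435

-15435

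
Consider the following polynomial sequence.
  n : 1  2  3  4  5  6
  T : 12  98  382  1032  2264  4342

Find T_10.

D1: 86, 284, 650, 1232, 2078
D2: 198, 366, 582, 846
D3: 168, 216, 264
D4: 48, 48
The fourth differences are constant (48).
264 + 48 = 312;  846 + 312 = 1158;  2078 + 1158 = 3236;  4342 + 3236 = 7578
312 + 48 = 360;  1158 + 360 = 1518;  3236 + 1518 = 4754;  7578 + 4754 = 12332
360 + 48 = 408;  1518 + 408 = 1926;  4754 + 1926 = 6680;  12332 + 6680 = 19012
408 + 48 = 456;  1926 + 456 = 2382;  6680 + 2382 = 9062;  19012 + 9062 = 28074

28074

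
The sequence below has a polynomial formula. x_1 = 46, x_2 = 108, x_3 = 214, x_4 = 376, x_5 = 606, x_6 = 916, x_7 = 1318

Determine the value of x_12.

D1: 62  106  162  230  310  402
D2: 44  56  68  80  92
D3: 12  12  12  12
Constant third difference = 12, so extend:
92 + 12 = 104;  402 + 104 = 506;  1318 + 506 = 1824
104 + 12 = 116;  506 + 116 = 622;  1824 + 622 = 2446
116 + 12 = 128;  622 + 128 = 750;  2446 + 750 = 3196
128 + 12 = 140;  750 + 140 = 890;  3196 + 890 = 4086
140 + 12 = 152;  890 + 152 = 1042;  4086 + 1042 = 5128

5128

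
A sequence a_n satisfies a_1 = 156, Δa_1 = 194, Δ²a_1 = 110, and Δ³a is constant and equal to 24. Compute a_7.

3450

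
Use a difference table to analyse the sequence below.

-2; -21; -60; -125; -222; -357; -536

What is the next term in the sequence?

-765

-19, -39, -65, -97, -135, -179
-20, -26, -32, -38, -44
-6, -6, -6, -6
The third differences are constant (-6).
-44 − 6 = -50;  -179 − 50 = -229;  -536 − 229 = -765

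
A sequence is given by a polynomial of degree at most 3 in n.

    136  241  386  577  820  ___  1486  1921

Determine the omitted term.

1121

Using the first 5 terms:
Δ: 105  145  191  243
Δ²: 40  46  52
Δ³: 6  6
Constant third difference = 6.
Extend forward: 52 + 6 = 58;  243 + 58 = 301;  820 + 301 = 1121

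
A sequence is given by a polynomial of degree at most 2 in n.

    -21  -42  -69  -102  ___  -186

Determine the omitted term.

-141

Using the first 4 terms:
Δ: -21, -27, -33
Δ²: -6, -6
Constant second difference = -6.
Extend forward: -33 − 6 = -39;  -102 − 39 = -141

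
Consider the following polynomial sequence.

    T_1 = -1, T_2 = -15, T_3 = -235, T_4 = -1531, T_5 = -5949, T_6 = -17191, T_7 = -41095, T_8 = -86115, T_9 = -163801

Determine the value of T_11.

-14 , -220 , -1296 , -4418 , -11242 , -23904 , -45020 , -77686
-206 , -1076 , -3122 , -6824 , -12662 , -21116 , -32666
-870 , -2046 , -3702 , -5838 , -8454 , -11550
-1176 , -1656 , -2136 , -2616 , -3096
-480 , -480 , -480 , -480
Fifth differences constant at -480.
-3096 − 480 = -3576;  -11550 − 3576 = -15126;  -32666 − 15126 = -47792;  -77686 − 47792 = -125478;  -163801 − 125478 = -289279
-3576 − 480 = -4056;  -15126 − 4056 = -19182;  -47792 − 19182 = -66974;  -125478 − 66974 = -192452;  -289279 − 192452 = -481731

-481731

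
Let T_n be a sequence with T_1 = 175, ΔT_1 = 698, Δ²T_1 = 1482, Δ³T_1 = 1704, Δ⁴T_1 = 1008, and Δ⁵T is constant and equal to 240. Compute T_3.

Build the table forward from the leading diagonal:
D5: 240  240  240
D4: 1008  1248  1488
D3: 1704  2712  3960
D2: 1482  3186  5898
D1: 698  2180  5366
T: 175  873  3053

3053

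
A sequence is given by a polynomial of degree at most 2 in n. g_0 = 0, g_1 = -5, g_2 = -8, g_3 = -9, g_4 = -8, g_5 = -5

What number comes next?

First differences: -5  -3  -1  1  3
Second differences: 2  2  2  2
Second differences constant at 2.
3 + 2 = 5;  -5 + 5 = 0

0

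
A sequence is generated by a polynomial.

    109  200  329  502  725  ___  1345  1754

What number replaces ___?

Using the first 5 terms:
Δ: 91, 129, 173, 223
Δ²: 38, 44, 50
Δ³: 6, 6
Constant third difference = 6.
Extend forward: 50 + 6 = 56;  223 + 56 = 279;  725 + 279 = 1004

1004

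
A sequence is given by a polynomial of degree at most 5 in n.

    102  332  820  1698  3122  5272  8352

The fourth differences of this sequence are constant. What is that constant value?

24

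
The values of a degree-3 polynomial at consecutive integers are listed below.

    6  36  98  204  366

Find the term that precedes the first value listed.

-4

First differences: 30, 62, 106, 162
Second differences: 32, 44, 56
Third differences: 12, 12
The third differences are constant at 12.
Work back: 32 − 12 = 20;  30 − 20 = 10;  6 − 10 = -4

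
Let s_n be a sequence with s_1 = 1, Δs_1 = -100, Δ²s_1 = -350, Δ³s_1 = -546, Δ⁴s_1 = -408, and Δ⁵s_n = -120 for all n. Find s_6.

-11619

Build the table forward from the leading diagonal:
D5: -120, -120, -120, -120, -120, -120
D4: -408, -528, -648, -768, -888, -1008
D3: -546, -954, -1482, -2130, -2898, -3786
D2: -350, -896, -1850, -3332, -5462, -8360
D1: -100, -450, -1346, -3196, -6528, -11990
s: 1, -99, -549, -1895, -5091, -11619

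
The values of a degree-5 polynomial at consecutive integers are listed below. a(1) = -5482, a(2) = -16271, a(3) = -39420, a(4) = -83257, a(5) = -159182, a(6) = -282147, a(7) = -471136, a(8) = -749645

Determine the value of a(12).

-3413601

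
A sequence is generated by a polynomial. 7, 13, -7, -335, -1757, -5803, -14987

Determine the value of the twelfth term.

-325087

6 , -20 , -328 , -1422 , -4046 , -9184
-26 , -308 , -1094 , -2624 , -5138
-282 , -786 , -1530 , -2514
-504 , -744 , -984
-240 , -240
Fifth differences constant at -240.
-984 − 240 = -1224;  -2514 − 1224 = -3738;  -5138 − 3738 = -8876;  -9184 − 8876 = -18060;  -14987 − 18060 = -33047
-1224 − 240 = -1464;  -3738 − 1464 = -5202;  -8876 − 5202 = -14078;  -18060 − 14078 = -32138;  -33047 − 32138 = -65185
-1464 − 240 = -1704;  -5202 − 1704 = -6906;  -14078 − 6906 = -20984;  -32138 − 20984 = -53122;  -65185 − 53122 = -118307
-1704 − 240 = -1944;  -6906 − 1944 = -8850;  -20984 − 8850 = -29834;  -53122 − 29834 = -82956;  -118307 − 82956 = -201263
-1944 − 240 = -2184;  -8850 − 2184 = -11034;  -29834 − 11034 = -40868;  -82956 − 40868 = -123824;  -201263 − 123824 = -325087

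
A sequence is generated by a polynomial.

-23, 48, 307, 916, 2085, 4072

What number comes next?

First differences: 71 , 259 , 609 , 1169 , 1987
Second differences: 188 , 350 , 560 , 818
Third differences: 162 , 210 , 258
Fourth differences: 48 , 48
Fourth differences constant at 48.
258 + 48 = 306;  818 + 306 = 1124;  1987 + 1124 = 3111;  4072 + 3111 = 7183

7183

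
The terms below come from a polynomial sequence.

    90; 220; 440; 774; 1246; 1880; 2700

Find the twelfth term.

10430

130, 220, 334, 472, 634, 820
90, 114, 138, 162, 186
24, 24, 24, 24
Third differences constant at 24.
186 + 24 = 210;  820 + 210 = 1030;  2700 + 1030 = 3730
210 + 24 = 234;  1030 + 234 = 1264;  3730 + 1264 = 4994
234 + 24 = 258;  1264 + 258 = 1522;  4994 + 1522 = 6516
258 + 24 = 282;  1522 + 282 = 1804;  6516 + 1804 = 8320
282 + 24 = 306;  1804 + 306 = 2110;  8320 + 2110 = 10430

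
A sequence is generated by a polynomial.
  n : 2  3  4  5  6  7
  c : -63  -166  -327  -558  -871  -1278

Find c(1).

-6

-103, -161, -231, -313, -407
-58, -70, -82, -94
-12, -12, -12
The third differences are constant at -12.
Work back: -58 + 12 = -46;  -103 + 46 = -57;  -63 + 57 = -6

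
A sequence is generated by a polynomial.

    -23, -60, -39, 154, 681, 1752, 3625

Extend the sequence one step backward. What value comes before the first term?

-37  21  193  527  1071  1873
58  172  334  544  802
114  162  210  258
48  48  48
The fourth differences are constant at 48.
Work back: 114 − 48 = 66;  58 − 66 = -8;  -37 + 8 = -29;  -23 + 29 = 6

6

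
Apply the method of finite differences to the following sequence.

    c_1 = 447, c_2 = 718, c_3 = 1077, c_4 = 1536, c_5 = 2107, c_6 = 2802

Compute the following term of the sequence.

3633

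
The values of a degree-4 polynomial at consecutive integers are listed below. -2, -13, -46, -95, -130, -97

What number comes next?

82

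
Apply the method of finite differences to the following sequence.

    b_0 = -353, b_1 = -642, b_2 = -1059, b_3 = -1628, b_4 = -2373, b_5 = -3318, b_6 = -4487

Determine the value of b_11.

-14532

First differences: -289, -417, -569, -745, -945, -1169
Second differences: -128, -152, -176, -200, -224
Third differences: -24, -24, -24, -24
The third differences are constant (-24).
-224 − 24 = -248;  -1169 − 248 = -1417;  -4487 − 1417 = -5904
-248 − 24 = -272;  -1417 − 272 = -1689;  -5904 − 1689 = -7593
-272 − 24 = -296;  -1689 − 296 = -1985;  -7593 − 1985 = -9578
-296 − 24 = -320;  -1985 − 320 = -2305;  -9578 − 2305 = -11883
-320 − 24 = -344;  -2305 − 344 = -2649;  -11883 − 2649 = -14532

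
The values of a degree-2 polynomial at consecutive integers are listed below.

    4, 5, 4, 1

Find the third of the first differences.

First differences: 1, -1, -3
Second differences: -2, -2

-3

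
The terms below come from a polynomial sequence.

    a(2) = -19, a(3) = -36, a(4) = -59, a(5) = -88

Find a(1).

Δ: -17  -23  -29
Δ²: -6  -6
The second differences are constant at -6.
Work back: -17 + 6 = -11;  -19 + 11 = -8

-8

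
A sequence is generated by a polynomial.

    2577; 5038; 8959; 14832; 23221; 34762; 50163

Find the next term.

70204

2461 , 3921 , 5873 , 8389 , 11541 , 15401
1460 , 1952 , 2516 , 3152 , 3860
492 , 564 , 636 , 708
72 , 72 , 72
Constant fourth difference = 72, so extend:
708 + 72 = 780;  3860 + 780 = 4640;  15401 + 4640 = 20041;  50163 + 20041 = 70204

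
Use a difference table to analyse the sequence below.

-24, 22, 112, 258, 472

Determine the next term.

766

D1: 46  90  146  214
D2: 44  56  68
D3: 12  12
Third differences constant at 12.
68 + 12 = 80;  214 + 80 = 294;  472 + 294 = 766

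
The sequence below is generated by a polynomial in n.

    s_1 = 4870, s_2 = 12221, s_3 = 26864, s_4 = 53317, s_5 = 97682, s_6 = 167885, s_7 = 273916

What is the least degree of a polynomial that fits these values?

First differences: 7351, 14643, 26453, 44365, 70203, 106031
Second differences: 7292, 11810, 17912, 25838, 35828
Third differences: 4518, 6102, 7926, 9990
Fourth differences: 1584, 1824, 2064
Fifth differences: 240, 240
The fifth differences are constant, so the polynomial has degree 5.

5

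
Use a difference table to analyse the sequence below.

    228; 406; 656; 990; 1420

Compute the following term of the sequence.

First differences: 178, 250, 334, 430
Second differences: 72, 84, 96
Third differences: 12, 12
Third differences constant at 12.
96 + 12 = 108;  430 + 108 = 538;  1420 + 538 = 1958

1958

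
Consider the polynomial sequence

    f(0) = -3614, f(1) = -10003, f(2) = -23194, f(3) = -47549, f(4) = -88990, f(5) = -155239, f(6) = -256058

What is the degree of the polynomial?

-6389, -13191, -24355, -41441, -66249, -100819
-6802, -11164, -17086, -24808, -34570
-4362, -5922, -7722, -9762
-1560, -1800, -2040
-240, -240
The fifth differences are constant, so the polynomial has degree 5.

5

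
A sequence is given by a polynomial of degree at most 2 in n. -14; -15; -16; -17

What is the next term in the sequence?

-18

First differences: -1, -1, -1
The first differences are constant (-1).
-17 − 1 = -18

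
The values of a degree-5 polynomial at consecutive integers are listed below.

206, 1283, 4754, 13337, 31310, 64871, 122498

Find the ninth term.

357422

Δ: 1077, 3471, 8583, 17973, 33561, 57627
Δ²: 2394, 5112, 9390, 15588, 24066
Δ³: 2718, 4278, 6198, 8478
Δ⁴: 1560, 1920, 2280
Δ⁵: 360, 360
The fifth differences are constant (360).
2280 + 360 = 2640;  8478 + 2640 = 11118;  24066 + 11118 = 35184;  57627 + 35184 = 92811;  122498 + 92811 = 215309
2640 + 360 = 3000;  11118 + 3000 = 14118;  35184 + 14118 = 49302;  92811 + 49302 = 142113;  215309 + 142113 = 357422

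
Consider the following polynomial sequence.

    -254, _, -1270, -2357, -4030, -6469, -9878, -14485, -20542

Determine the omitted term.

Using the last 7 terms:
D1: -1087  -1673  -2439  -3409  -4607  -6057
D2: -586  -766  -970  -1198  -1450
D3: -180  -204  -228  -252
D4: -24  -24  -24
Constant fourth difference = -24.
Extend backward: -180 + 24 = -156;  -586 + 156 = -430;  -1087 + 430 = -657;  -1270 + 657 = -613

-613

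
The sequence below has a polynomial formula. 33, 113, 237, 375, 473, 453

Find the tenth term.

-3207

First differences: 80, 124, 138, 98, -20
Second differences: 44, 14, -40, -118
Third differences: -30, -54, -78
Fourth differences: -24, -24
The fourth differences are constant (-24).
-78 − 24 = -102;  -118 − 102 = -220;  -20 − 220 = -240;  453 − 240 = 213
-102 − 24 = -126;  -220 − 126 = -346;  -240 − 346 = -586;  213 − 586 = -373
-126 − 24 = -150;  -346 − 150 = -496;  -586 − 496 = -1082;  -373 − 1082 = -1455
-150 − 24 = -174;  -496 − 174 = -670;  -1082 − 670 = -1752;  -1455 − 1752 = -3207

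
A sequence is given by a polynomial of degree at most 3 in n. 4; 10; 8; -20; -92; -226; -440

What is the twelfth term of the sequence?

-3340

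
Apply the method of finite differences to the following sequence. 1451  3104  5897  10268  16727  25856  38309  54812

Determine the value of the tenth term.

103232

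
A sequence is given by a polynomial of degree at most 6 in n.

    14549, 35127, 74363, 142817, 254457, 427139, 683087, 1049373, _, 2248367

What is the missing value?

1558397

Using the first 8 terms:
20578, 39236, 68454, 111640, 172682, 255948, 366286
18658, 29218, 43186, 61042, 83266, 110338
10560, 13968, 17856, 22224, 27072
3408, 3888, 4368, 4848
480, 480, 480
Constant fifth difference = 480.
Extend forward: 4848 + 480 = 5328;  27072 + 5328 = 32400;  110338 + 32400 = 142738;  366286 + 142738 = 509024;  1049373 + 509024 = 1558397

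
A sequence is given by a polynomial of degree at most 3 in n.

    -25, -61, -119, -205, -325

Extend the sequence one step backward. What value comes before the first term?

D1: -36, -58, -86, -120
D2: -22, -28, -34
D3: -6, -6
The third differences are constant at -6.
Work back: -22 + 6 = -16;  -36 + 16 = -20;  -25 + 20 = -5

-5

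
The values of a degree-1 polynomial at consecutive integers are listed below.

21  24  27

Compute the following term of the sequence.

Δ: 3, 3
Constant first difference = 3, so extend:
27 + 3 = 30

30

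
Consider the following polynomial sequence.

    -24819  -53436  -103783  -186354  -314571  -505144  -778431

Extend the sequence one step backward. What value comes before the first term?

D1: -28617  -50347  -82571  -128217  -190573  -273287
D2: -21730  -32224  -45646  -62356  -82714
D3: -10494  -13422  -16710  -20358
D4: -2928  -3288  -3648
D5: -360  -360
The fifth differences are constant at -360.
Work back: -2928 + 360 = -2568;  -10494 + 2568 = -7926;  -21730 + 7926 = -13804;  -28617 + 13804 = -14813;  -24819 + 14813 = -10006

-10006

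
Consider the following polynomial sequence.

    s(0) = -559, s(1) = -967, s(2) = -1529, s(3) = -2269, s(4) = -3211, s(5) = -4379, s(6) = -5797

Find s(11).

Δ: -408  -562  -740  -942  -1168  -1418
Δ²: -154  -178  -202  -226  -250
Δ³: -24  -24  -24  -24
Constant third difference = -24, so extend:
-250 − 24 = -274;  -1418 − 274 = -1692;  -5797 − 1692 = -7489
-274 − 24 = -298;  -1692 − 298 = -1990;  -7489 − 1990 = -9479
-298 − 24 = -322;  -1990 − 322 = -2312;  -9479 − 2312 = -11791
-322 − 24 = -346;  -2312 − 346 = -2658;  -11791 − 2658 = -14449
-346 − 24 = -370;  -2658 − 370 = -3028;  -14449 − 3028 = -17477

-17477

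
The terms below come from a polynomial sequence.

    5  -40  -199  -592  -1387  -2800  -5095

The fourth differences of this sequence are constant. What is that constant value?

-48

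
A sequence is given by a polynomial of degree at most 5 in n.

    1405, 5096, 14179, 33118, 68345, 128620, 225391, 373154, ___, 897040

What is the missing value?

Using the first 8 terms:
3691  9083  18939  35227  60275  96771  147763
5392  9856  16288  25048  36496  50992
4464  6432  8760  11448  14496
1968  2328  2688  3048
360  360  360
Constant fifth difference = 360.
Extend forward: 3048 + 360 = 3408;  14496 + 3408 = 17904;  50992 + 17904 = 68896;  147763 + 68896 = 216659;  373154 + 216659 = 589813

589813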